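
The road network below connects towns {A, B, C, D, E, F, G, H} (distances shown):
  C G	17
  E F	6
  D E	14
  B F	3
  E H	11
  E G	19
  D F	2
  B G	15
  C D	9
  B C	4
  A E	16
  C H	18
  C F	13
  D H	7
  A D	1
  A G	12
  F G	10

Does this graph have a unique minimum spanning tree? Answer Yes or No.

Sort edges by weight, then run Kruskal:
A D (1): add — endpoints in different components.
D F (2): add — endpoints in different components.
B F (3): add — endpoints in different components.
B C (4): add — endpoints in different components.
E F (6): add — endpoints in different components.
D H (7): add — endpoints in different components.
C D (9): skip — C and D already connected.
F G (10): add — endpoints in different components.
Every non-tree edge has weight strictly greater than the heaviest edge on the tree path between its endpoints, so the MST is unique.

Yes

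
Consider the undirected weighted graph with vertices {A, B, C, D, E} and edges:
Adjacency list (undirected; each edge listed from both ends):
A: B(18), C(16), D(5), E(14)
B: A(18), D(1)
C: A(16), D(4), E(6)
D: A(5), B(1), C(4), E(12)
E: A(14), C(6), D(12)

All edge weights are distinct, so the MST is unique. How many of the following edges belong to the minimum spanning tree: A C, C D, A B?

1

Kruskal: consider edges lightest-first.
B D (1): add. Components now {A} {B,D} {C} {E}
C D (4): add. Components now {A} {B,C,D} {E}
A D (5): add. Components now {A,B,C,D} {E}
C E (6): add. Components now {A,B,C,D,E}
MST edge set: {B D, C D, A D, C E}.
Of the listed edges, {C D} are in the MST → 1.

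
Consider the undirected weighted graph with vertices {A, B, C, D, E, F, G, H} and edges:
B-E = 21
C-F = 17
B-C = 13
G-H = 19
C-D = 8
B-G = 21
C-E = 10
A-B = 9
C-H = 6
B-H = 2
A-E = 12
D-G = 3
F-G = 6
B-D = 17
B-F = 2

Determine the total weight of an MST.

Prim's algorithm from G:
Step 1: cheapest edge leaving the tree is D-G (3); add D.
Step 2: cheapest edge leaving the tree is F-G (6); add F.
Step 3: cheapest edge leaving the tree is B-F (2); add B.
Step 4: cheapest edge leaving the tree is B-H (2); add H.
Step 5: cheapest edge leaving the tree is C-H (6); add C.
Step 6: cheapest edge leaving the tree is A-B (9); add A.
Step 7: cheapest edge leaving the tree is C-E (10); add E.
MST edges: D-G, F-G, B-F, B-H, C-H, A-B, C-E; total weight 3+6+2+2+6+9+10 = 38.

38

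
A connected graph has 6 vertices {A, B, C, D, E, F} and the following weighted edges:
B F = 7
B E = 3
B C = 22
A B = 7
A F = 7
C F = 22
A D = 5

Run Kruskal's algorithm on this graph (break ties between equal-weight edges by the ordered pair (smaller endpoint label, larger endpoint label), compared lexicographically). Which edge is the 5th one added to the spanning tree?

Sort edges by weight, then run Kruskal:
B E (3): add — endpoints in different components.
A D (5): add — endpoints in different components.
A B (7): add — endpoints in different components.
A F (7): add — endpoints in different components.
B F (7): skip — B and F already connected.
B C (22): add — endpoints in different components.
The 5th edge added is B C.

B-C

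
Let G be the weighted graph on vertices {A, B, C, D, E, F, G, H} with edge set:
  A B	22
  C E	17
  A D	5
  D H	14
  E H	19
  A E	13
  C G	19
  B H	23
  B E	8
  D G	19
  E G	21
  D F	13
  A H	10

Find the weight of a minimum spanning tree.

85

Grow the tree from D using Prim:
Step 1: frontier [A D 5, D F 13, D H 14, D G 19] → take A D (5); add A.
Step 2: frontier [A H 10, A E 13, A B 22, D F 13, D H 14, D G 19] → take A H (10); add H.
Step 3: frontier [A E 13, A B 22, D F 13, D G 19, E H 19, B H 23] → take A E (13); add E.
Step 4: frontier [A B 22, D F 13, D G 19, B E 8, C E 17, E G 21, B H 23] → take B E (8); add B.
Step 5: frontier [D F 13, D G 19, C E 17, E G 21] → take D F (13); add F.
Step 6: frontier [D G 19, C E 17, E G 21] → take C E (17); add C.
Step 7: frontier [C G 19, D G 19, E G 21] → take C G (19); add G.
MST edges: A D, A H, A E, B E, D F, C E, C G; total weight 5+10+13+8+13+17+19 = 85.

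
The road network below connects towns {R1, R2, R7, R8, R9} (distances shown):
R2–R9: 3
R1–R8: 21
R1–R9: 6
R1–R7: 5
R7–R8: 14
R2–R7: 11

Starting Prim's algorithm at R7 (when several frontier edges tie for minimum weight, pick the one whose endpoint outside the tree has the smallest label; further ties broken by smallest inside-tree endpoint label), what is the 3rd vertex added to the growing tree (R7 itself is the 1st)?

R9

Grow the tree from R7 using Prim:
Step 1: frontier [R1–R7 5, R2–R7 11, R7–R8 14] → take R1–R7 (5); add R1.
Step 2: frontier [R1–R9 6, R1–R8 21, R2–R7 11, R7–R8 14] → take R1–R9 (6); add R9.
Step 3: frontier [R1–R8 21, R2–R7 11, R7–R8 14, R2–R9 3] → take R2–R9 (3); add R2.
Step 4: frontier [R1–R8 21, R7–R8 14] → take R7–R8 (14); add R8.
Vertex order: R7, R1, R9, R2, R8. The 3rd vertex is R9.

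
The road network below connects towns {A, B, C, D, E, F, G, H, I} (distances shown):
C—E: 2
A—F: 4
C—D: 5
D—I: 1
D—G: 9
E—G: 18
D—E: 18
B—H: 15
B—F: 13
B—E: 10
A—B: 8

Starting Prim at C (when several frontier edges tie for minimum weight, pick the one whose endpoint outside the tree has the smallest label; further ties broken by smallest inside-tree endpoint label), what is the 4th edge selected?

Prim, starting at C.
Step 1: frontier [C—E 2, C—D 5] → take C—E (2); add E.
Step 2: frontier [C—D 5, B—E 10, D—E 18, E—G 18] → take C—D (5); add D.
Step 3: frontier [D—I 1, D—G 9, B—E 10, E—G 18] → take D—I (1); add I.
Step 4: frontier [D—G 9, B—E 10, E—G 18] → take D—G (9); add G.
Step 5: frontier [B—E 10] → take B—E (10); add B.
Step 6: frontier [A—B 8, B—F 13, B—H 15] → take A—B (8); add A.
Step 7: frontier [A—F 4, B—F 13, B—H 15] → take A—F (4); add F.
Step 8: frontier [B—H 15] → take B—H (15); add H.
The 4th edge added is D—G.

D-G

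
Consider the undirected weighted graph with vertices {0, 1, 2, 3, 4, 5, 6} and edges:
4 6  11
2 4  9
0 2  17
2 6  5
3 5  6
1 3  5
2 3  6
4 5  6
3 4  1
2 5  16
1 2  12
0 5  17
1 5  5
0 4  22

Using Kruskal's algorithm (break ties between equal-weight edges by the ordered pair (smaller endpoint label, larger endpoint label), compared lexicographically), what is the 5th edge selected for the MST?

2-3

Kruskal: consider edges lightest-first.
3 4 (1): add. Components now {0} {1} {2} {3,4} {5} {6}
1 3 (5): add. Components now {0} {1,3,4} {2} {5} {6}
1 5 (5): add. Components now {0} {1,3,4,5} {2} {6}
2 6 (5): add. Components now {0} {1,3,4,5} {2,6}
2 3 (6): add. Components now {0} {1,2,3,4,5,6}
3 5 (6): skip — 3 and 5 already connected.
4 5 (6): skip — 4 and 5 already connected.
2 4 (9): skip — 2 and 4 already connected.
4 6 (11): skip — 4 and 6 already connected.
1 2 (12): skip — 1 and 2 already connected.
2 5 (16): skip — 2 and 5 already connected.
0 2 (17): add. Components now {0,1,2,3,4,5,6}
The 5th edge added is 2 3.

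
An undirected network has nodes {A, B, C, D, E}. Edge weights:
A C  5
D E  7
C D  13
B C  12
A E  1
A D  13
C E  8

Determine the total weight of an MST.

25

Grow the tree from B using Prim:
Step 1: cheapest edge leaving the tree is B C (12); add C.
Step 2: cheapest edge leaving the tree is A C (5); add A.
Step 3: cheapest edge leaving the tree is A E (1); add E.
Step 4: cheapest edge leaving the tree is D E (7); add D.
MST edges: B C, A C, A E, D E; total weight 12+5+1+7 = 25.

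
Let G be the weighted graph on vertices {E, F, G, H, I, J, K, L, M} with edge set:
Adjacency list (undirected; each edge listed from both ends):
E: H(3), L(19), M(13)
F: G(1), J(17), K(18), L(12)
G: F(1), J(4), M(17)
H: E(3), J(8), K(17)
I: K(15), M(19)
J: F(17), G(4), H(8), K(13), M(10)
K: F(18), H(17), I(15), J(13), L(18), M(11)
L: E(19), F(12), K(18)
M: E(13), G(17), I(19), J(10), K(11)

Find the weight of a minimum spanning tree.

64

Prim, starting at M.
Step 1: cheapest edge leaving the tree is J-M (10); add J.
Step 2: cheapest edge leaving the tree is G-J (4); add G.
Step 3: cheapest edge leaving the tree is F-G (1); add F.
Step 4: cheapest edge leaving the tree is H-J (8); add H.
Step 5: cheapest edge leaving the tree is E-H (3); add E.
Step 6: cheapest edge leaving the tree is K-M (11); add K.
Step 7: cheapest edge leaving the tree is F-L (12); add L.
Step 8: cheapest edge leaving the tree is I-K (15); add I.
MST edges: J-M, G-J, F-G, H-J, E-H, K-M, F-L, I-K; total weight 10+4+1+8+3+11+12+15 = 64.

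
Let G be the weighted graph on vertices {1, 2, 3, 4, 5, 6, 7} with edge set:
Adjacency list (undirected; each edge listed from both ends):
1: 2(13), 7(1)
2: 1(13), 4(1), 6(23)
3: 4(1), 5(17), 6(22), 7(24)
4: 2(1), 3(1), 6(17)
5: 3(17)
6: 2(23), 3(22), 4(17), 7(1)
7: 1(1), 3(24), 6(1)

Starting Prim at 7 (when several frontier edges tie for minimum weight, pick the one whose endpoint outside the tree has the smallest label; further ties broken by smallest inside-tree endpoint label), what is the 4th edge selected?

Grow the tree from 7 using Prim:
Step 1: frontier [1–7 1, 6–7 1, 3–7 24] → take 1–7 (1); add 1.
Step 2: frontier [1–2 13, 6–7 1, 3–7 24] → take 6–7 (1); add 6.
Step 3: frontier [1–2 13, 4–6 17, 3–6 22, 2–6 23, 3–7 24] → take 1–2 (13); add 2.
Step 4: frontier [2–4 1, 4–6 17, 3–6 22, 3–7 24] → take 2–4 (1); add 4.
Step 5: frontier [3–4 1, 3–6 22, 3–7 24] → take 3–4 (1); add 3.
Step 6: frontier [3–5 17] → take 3–5 (17); add 5.
The 4th edge added is 2–4.

2-4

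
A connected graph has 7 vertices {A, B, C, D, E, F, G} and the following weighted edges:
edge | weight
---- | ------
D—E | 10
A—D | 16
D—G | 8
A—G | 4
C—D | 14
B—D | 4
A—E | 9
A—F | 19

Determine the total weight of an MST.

Grow the tree from F using Prim:
Step 1: frontier [A—F 19] → take A—F (19); add A.
Step 2: frontier [A—G 4, A—E 9, A—D 16] → take A—G (4); add G.
Step 3: frontier [A—E 9, A—D 16, D—G 8] → take D—G (8); add D.
Step 4: frontier [A—E 9, B—D 4, D—E 10, C—D 14] → take B—D (4); add B.
Step 5: frontier [A—E 9, D—E 10, C—D 14] → take A—E (9); add E.
Step 6: frontier [C—D 14] → take C—D (14); add C.
MST edges: A—F, A—G, D—G, B—D, A—E, C—D; total weight 19+4+8+4+9+14 = 58.

58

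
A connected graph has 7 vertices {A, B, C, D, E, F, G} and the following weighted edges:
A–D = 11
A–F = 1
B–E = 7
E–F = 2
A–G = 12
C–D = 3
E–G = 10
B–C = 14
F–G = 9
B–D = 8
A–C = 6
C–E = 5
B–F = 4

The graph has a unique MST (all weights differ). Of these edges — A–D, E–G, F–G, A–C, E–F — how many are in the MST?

Kruskal: consider edges lightest-first.
A–F (1): add — endpoints in different components.
E–F (2): add — endpoints in different components.
C–D (3): add — endpoints in different components.
B–F (4): add — endpoints in different components.
C–E (5): add — endpoints in different components.
A–C (6): skip — A and C already connected.
B–E (7): skip — B and E already connected.
B–D (8): skip — B and D already connected.
F–G (9): add — endpoints in different components.
MST edge set: {A–F, E–F, C–D, B–F, C–E, F–G}.
Of the listed edges, {F–G, E–F} are in the MST → 2.

2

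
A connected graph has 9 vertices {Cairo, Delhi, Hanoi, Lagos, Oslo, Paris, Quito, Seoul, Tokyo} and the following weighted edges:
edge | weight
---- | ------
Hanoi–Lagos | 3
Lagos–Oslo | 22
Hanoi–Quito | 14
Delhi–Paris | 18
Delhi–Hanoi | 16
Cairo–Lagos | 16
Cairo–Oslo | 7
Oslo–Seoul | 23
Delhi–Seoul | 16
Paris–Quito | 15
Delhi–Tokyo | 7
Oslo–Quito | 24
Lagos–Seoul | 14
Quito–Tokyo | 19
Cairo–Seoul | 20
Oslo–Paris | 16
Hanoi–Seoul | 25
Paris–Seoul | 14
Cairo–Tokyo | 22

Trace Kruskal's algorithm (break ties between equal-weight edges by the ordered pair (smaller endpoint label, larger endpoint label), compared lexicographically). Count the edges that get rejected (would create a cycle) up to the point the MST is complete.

1

Kruskal's algorithm — process edges by increasing weight (ties by edge label):
Hanoi–Lagos (3): add — endpoints in different components.
Cairo–Oslo (7): add — endpoints in different components.
Delhi–Tokyo (7): add — endpoints in different components.
Hanoi–Quito (14): add — endpoints in different components.
Lagos–Seoul (14): add — endpoints in different components.
Paris–Seoul (14): add — endpoints in different components.
Paris–Quito (15): skip — Quito and Paris already connected.
Cairo–Lagos (16): add — endpoints in different components.
Delhi–Hanoi (16): add — endpoints in different components.
Edges rejected before the tree was complete: 1.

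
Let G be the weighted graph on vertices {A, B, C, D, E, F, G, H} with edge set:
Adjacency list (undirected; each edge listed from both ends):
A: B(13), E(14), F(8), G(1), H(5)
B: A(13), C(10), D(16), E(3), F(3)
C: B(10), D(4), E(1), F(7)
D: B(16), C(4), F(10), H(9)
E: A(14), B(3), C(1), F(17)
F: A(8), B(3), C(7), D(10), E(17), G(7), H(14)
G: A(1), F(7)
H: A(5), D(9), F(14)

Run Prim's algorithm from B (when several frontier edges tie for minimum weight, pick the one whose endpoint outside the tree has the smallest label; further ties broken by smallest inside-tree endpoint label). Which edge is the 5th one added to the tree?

Prim, starting at B.
Step 1: cheapest edge leaving the tree is B—E (3); add E.
Step 2: cheapest edge leaving the tree is C—E (1); add C.
Step 3: cheapest edge leaving the tree is B—F (3); add F.
Step 4: cheapest edge leaving the tree is C—D (4); add D.
Step 5: cheapest edge leaving the tree is F—G (7); add G.
Step 6: cheapest edge leaving the tree is A—G (1); add A.
Step 7: cheapest edge leaving the tree is A—H (5); add H.
The 5th edge added is F—G.

F-G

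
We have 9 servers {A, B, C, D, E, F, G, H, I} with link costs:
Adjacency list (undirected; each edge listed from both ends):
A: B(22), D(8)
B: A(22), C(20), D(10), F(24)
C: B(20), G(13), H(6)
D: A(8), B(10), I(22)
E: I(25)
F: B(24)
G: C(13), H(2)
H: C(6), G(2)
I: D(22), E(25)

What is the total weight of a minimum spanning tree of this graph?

Sort edges by weight, then run Kruskal:
G–H (2): add — endpoints in different components.
C–H (6): add — endpoints in different components.
A–D (8): add — endpoints in different components.
B–D (10): add — endpoints in different components.
C–G (13): skip — C and G already connected.
B–C (20): add — endpoints in different components.
A–B (22): skip — A and B already connected.
D–I (22): add — endpoints in different components.
B–F (24): add — endpoints in different components.
E–I (25): add — endpoints in different components.
MST edges: G–H, C–H, A–D, B–D, B–C, D–I, B–F, E–I; total weight 2+6+8+10+20+22+24+25 = 117.

117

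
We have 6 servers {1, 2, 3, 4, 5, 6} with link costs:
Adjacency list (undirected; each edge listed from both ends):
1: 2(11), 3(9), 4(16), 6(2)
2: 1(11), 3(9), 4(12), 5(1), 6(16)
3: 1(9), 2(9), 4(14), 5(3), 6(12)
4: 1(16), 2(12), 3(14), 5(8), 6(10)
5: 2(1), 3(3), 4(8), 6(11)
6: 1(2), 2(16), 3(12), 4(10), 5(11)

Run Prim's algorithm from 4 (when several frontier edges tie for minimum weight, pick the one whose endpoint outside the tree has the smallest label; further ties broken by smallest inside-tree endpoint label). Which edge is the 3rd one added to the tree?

3-5

Prim, starting at 4.
Step 1: cheapest edge leaving the tree is 4 5 (8); add 5.
Step 2: cheapest edge leaving the tree is 2 5 (1); add 2.
Step 3: cheapest edge leaving the tree is 3 5 (3); add 3.
Step 4: cheapest edge leaving the tree is 1 3 (9); add 1.
Step 5: cheapest edge leaving the tree is 1 6 (2); add 6.
The 3rd edge added is 3 5.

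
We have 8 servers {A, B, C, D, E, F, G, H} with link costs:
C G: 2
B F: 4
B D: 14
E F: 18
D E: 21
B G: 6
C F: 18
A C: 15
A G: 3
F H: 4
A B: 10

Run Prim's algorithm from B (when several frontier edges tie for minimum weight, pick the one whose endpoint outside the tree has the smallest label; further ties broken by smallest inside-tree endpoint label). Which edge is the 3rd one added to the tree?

Prim's algorithm from B:
Step 1: cheapest edge leaving the tree is B F (4); add F.
Step 2: cheapest edge leaving the tree is F H (4); add H.
Step 3: cheapest edge leaving the tree is B G (6); add G.
Step 4: cheapest edge leaving the tree is C G (2); add C.
Step 5: cheapest edge leaving the tree is A G (3); add A.
Step 6: cheapest edge leaving the tree is B D (14); add D.
Step 7: cheapest edge leaving the tree is E F (18); add E.
The 3rd edge added is B G.

B-G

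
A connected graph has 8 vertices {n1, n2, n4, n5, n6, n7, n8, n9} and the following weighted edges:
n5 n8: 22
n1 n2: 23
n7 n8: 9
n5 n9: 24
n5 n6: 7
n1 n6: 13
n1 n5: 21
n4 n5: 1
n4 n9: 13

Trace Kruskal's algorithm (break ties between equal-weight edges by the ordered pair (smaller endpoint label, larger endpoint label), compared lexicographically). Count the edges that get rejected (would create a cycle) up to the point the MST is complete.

1

Kruskal's algorithm — process edges by increasing weight (ties by edge label):
n4 n5 (1): add — endpoints in different components.
n5 n6 (7): add — endpoints in different components.
n7 n8 (9): add — endpoints in different components.
n1 n6 (13): add — endpoints in different components.
n4 n9 (13): add — endpoints in different components.
n1 n5 (21): skip — n1 and n5 already connected.
n5 n8 (22): add — endpoints in different components.
n1 n2 (23): add — endpoints in different components.
Edges rejected before the tree was complete: 1.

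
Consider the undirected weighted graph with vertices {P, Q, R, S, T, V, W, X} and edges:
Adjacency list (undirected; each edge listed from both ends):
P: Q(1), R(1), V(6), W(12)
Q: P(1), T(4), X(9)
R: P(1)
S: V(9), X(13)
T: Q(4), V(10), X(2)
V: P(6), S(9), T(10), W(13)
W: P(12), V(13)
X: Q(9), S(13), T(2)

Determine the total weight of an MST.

35

Grow the tree from P using Prim:
Step 1: frontier [P—Q 1, P—R 1, P—V 6, P—W 12] → take P—Q (1); add Q.
Step 2: frontier [P—R 1, P—V 6, P—W 12, Q—T 4, Q—X 9] → take P—R (1); add R.
Step 3: frontier [P—V 6, P—W 12, Q—T 4, Q—X 9] → take Q—T (4); add T.
Step 4: frontier [P—V 6, P—W 12, Q—X 9, T—X 2, T—V 10] → take T—X (2); add X.
Step 5: frontier [P—V 6, P—W 12, T—V 10, S—X 13] → take P—V (6); add V.
Step 6: frontier [P—W 12, S—V 9, V—W 13, S—X 13] → take S—V (9); add S.
Step 7: frontier [P—W 12, V—W 13] → take P—W (12); add W.
MST edges: P—Q, P—R, Q—T, T—X, P—V, S—V, P—W; total weight 1+1+4+2+6+9+12 = 35.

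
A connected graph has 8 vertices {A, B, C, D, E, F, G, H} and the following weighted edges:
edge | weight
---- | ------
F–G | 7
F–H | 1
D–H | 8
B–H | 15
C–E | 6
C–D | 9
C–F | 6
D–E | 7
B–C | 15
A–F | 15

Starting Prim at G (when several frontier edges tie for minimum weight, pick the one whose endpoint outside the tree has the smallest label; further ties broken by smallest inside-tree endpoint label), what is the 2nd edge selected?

Grow the tree from G using Prim:
Step 1: frontier [F–G 7] → take F–G (7); add F.
Step 2: frontier [F–H 1, C–F 6, A–F 15] → take F–H (1); add H.
Step 3: frontier [C–F 6, A–F 15, D–H 8, B–H 15] → take C–F (6); add C.
Step 4: frontier [C–E 6, C–D 9, B–C 15, A–F 15, D–H 8, B–H 15] → take C–E (6); add E.
Step 5: frontier [C–D 9, B–C 15, D–E 7, A–F 15, D–H 8, B–H 15] → take D–E (7); add D.
Step 6: frontier [B–C 15, A–F 15, B–H 15] → take A–F (15); add A.
Step 7: frontier [B–C 15, B–H 15] → take B–C (15); add B.
The 2nd edge added is F–H.

F-H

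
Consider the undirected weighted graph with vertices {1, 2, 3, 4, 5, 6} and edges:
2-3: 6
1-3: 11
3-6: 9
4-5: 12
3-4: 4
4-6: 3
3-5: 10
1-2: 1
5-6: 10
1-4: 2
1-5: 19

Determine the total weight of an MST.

Grow the tree from 3 using Prim:
Step 1: frontier [3-4 4, 2-3 6, 3-6 9, 3-5 10, 1-3 11] → take 3-4 (4); add 4.
Step 2: frontier [2-3 6, 3-6 9, 3-5 10, 1-3 11, 1-4 2, 4-6 3, 4-5 12] → take 1-4 (2); add 1.
Step 3: frontier [1-2 1, 1-5 19, 2-3 6, 3-6 9, 3-5 10, 4-6 3, 4-5 12] → take 1-2 (1); add 2.
Step 4: frontier [1-5 19, 3-6 9, 3-5 10, 4-6 3, 4-5 12] → take 4-6 (3); add 6.
Step 5: frontier [1-5 19, 3-5 10, 4-5 12, 5-6 10] → take 3-5 (10); add 5.
MST edges: 3-4, 1-4, 1-2, 4-6, 3-5; total weight 4+2+1+3+10 = 20.

20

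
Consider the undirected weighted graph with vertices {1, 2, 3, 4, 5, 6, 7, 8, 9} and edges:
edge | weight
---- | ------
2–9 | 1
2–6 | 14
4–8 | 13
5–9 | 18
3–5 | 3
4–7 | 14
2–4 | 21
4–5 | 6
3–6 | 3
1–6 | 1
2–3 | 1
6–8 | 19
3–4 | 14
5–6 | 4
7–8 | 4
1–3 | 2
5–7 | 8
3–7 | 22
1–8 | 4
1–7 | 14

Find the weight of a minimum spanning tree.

22

Sort edges by weight, then run Kruskal:
1–6 (1): add — endpoints in different components.
2–3 (1): add — endpoints in different components.
2–9 (1): add — endpoints in different components.
1–3 (2): add — endpoints in different components.
3–5 (3): add — endpoints in different components.
3–6 (3): skip — 3 and 6 already connected.
1–8 (4): add — endpoints in different components.
5–6 (4): skip — 5 and 6 already connected.
7–8 (4): add — endpoints in different components.
4–5 (6): add — endpoints in different components.
MST edges: 1–6, 2–3, 2–9, 1–3, 3–5, 1–8, 7–8, 4–5; total weight 1+1+1+2+3+4+4+6 = 22.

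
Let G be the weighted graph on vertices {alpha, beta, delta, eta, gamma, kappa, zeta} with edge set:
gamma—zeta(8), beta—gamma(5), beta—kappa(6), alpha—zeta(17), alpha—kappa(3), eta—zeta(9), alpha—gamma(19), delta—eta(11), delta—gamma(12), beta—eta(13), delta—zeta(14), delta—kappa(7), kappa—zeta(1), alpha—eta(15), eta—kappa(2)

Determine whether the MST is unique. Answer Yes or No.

Yes

Kruskal: consider edges lightest-first.
kappa—zeta (1): add. Components now {kappa,zeta} {alpha} {eta} {gamma} {delta} {beta}
eta—kappa (2): add. Components now {eta,kappa,zeta} {alpha} {gamma} {delta} {beta}
alpha—kappa (3): add. Components now {alpha,eta,kappa,zeta} {gamma} {delta} {beta}
beta—gamma (5): add. Components now {alpha,eta,kappa,zeta} {beta,gamma} {delta}
beta—kappa (6): add. Components now {alpha,beta,eta,gamma,kappa,zeta} {delta}
delta—kappa (7): add. Components now {alpha,beta,delta,eta,gamma,kappa,zeta}
Every non-tree edge has weight strictly greater than the heaviest edge on the tree path between its endpoints, so the MST is unique.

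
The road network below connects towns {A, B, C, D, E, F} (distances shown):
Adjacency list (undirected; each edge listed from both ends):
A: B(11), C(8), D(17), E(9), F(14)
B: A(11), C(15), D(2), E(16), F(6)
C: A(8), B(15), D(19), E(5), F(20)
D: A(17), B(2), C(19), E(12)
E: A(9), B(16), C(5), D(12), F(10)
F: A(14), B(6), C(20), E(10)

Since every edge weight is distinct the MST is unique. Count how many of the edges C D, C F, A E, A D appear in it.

Kruskal's algorithm — process edges by increasing weight (ties by edge label):
B D (2): add. Components now {A} {B,D} {C} {E} {F}
C E (5): add. Components now {A} {B,D} {C,E} {F}
B F (6): add. Components now {A} {B,D,F} {C,E}
A C (8): add. Components now {A,C,E} {B,D,F}
A E (9): skip — A and E already connected.
E F (10): add. Components now {A,B,C,D,E,F}
MST edge set: {B D, C E, B F, A C, E F}.
Of the listed edges, {} are in the MST → 0.

0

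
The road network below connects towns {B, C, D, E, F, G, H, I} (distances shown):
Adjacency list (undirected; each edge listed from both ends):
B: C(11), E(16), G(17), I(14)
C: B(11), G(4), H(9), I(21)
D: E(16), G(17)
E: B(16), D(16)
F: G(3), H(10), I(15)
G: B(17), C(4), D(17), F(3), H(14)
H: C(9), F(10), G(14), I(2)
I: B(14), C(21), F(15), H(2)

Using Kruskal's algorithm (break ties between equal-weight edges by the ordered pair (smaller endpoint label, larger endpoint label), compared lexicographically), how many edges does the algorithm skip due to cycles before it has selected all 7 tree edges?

Kruskal: consider edges lightest-first.
H—I (2): add — endpoints in different components.
F—G (3): add — endpoints in different components.
C—G (4): add — endpoints in different components.
C—H (9): add — endpoints in different components.
F—H (10): skip — F and H already connected.
B—C (11): add — endpoints in different components.
B—I (14): skip — B and I already connected.
G—H (14): skip — G and H already connected.
F—I (15): skip — F and I already connected.
B—E (16): add — endpoints in different components.
D—E (16): add — endpoints in different components.
Edges rejected before the tree was complete: 4.

4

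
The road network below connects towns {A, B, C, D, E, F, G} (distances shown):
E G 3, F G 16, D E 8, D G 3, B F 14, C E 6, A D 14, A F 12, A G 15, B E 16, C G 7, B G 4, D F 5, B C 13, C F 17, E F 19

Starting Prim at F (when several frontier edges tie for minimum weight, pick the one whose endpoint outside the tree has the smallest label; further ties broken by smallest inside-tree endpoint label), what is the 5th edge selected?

C-E

Prim, starting at F.
Step 1: cheapest edge leaving the tree is D F (5); add D.
Step 2: cheapest edge leaving the tree is D G (3); add G.
Step 3: cheapest edge leaving the tree is E G (3); add E.
Step 4: cheapest edge leaving the tree is B G (4); add B.
Step 5: cheapest edge leaving the tree is C E (6); add C.
Step 6: cheapest edge leaving the tree is A F (12); add A.
The 5th edge added is C E.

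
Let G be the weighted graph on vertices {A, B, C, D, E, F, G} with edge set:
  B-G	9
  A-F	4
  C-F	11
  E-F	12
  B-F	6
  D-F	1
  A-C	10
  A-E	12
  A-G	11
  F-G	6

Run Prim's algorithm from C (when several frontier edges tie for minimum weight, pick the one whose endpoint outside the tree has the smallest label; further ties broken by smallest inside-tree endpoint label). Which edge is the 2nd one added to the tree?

Grow the tree from C using Prim:
Step 1: cheapest edge leaving the tree is A-C (10); add A.
Step 2: cheapest edge leaving the tree is A-F (4); add F.
Step 3: cheapest edge leaving the tree is D-F (1); add D.
Step 4: cheapest edge leaving the tree is B-F (6); add B.
Step 5: cheapest edge leaving the tree is F-G (6); add G.
Step 6: cheapest edge leaving the tree is A-E (12); add E.
The 2nd edge added is A-F.

A-F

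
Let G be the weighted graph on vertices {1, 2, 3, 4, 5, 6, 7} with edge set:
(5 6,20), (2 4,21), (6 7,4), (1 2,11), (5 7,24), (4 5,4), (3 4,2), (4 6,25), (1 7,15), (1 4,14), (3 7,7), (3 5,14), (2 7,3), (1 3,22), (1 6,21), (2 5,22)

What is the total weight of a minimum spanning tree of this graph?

Prim's algorithm from 3:
Step 1: cheapest edge leaving the tree is 3 4 (2); add 4.
Step 2: cheapest edge leaving the tree is 4 5 (4); add 5.
Step 3: cheapest edge leaving the tree is 3 7 (7); add 7.
Step 4: cheapest edge leaving the tree is 2 7 (3); add 2.
Step 5: cheapest edge leaving the tree is 6 7 (4); add 6.
Step 6: cheapest edge leaving the tree is 1 2 (11); add 1.
MST edges: 3 4, 4 5, 3 7, 2 7, 6 7, 1 2; total weight 2+4+7+3+4+11 = 31.

31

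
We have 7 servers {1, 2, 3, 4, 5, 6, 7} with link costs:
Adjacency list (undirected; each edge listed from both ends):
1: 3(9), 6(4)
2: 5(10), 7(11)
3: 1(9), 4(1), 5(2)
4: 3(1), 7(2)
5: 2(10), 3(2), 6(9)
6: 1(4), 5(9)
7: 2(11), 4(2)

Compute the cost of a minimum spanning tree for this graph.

Prim, starting at 5.
Step 1: frontier [3—5 2, 5—6 9, 2—5 10] → take 3—5 (2); add 3.
Step 2: frontier [3—4 1, 1—3 9, 5—6 9, 2—5 10] → take 3—4 (1); add 4.
Step 3: frontier [1—3 9, 4—7 2, 5—6 9, 2—5 10] → take 4—7 (2); add 7.
Step 4: frontier [1—3 9, 5—6 9, 2—5 10, 2—7 11] → take 1—3 (9); add 1.
Step 5: frontier [1—6 4, 5—6 9, 2—5 10, 2—7 11] → take 1—6 (4); add 6.
Step 6: frontier [2—5 10, 2—7 11] → take 2—5 (10); add 2.
MST edges: 3—5, 3—4, 4—7, 1—3, 1—6, 2—5; total weight 2+1+2+9+4+10 = 28.

28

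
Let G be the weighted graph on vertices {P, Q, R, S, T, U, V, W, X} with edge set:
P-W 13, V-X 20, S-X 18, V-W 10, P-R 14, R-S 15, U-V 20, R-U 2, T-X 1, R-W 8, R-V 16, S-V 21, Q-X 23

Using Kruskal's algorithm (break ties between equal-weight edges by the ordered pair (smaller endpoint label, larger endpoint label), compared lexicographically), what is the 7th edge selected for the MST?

Kruskal's algorithm — process edges by increasing weight (ties by edge label):
T-X (1): add — endpoints in different components.
R-U (2): add — endpoints in different components.
R-W (8): add — endpoints in different components.
V-W (10): add — endpoints in different components.
P-W (13): add — endpoints in different components.
P-R (14): skip — R and P already connected.
R-S (15): add — endpoints in different components.
R-V (16): skip — R and V already connected.
S-X (18): add — endpoints in different components.
U-V (20): skip — V and U already connected.
V-X (20): skip — X and V already connected.
S-V (21): skip — S and V already connected.
Q-X (23): add — endpoints in different components.
The 7th edge added is S-X.

S-X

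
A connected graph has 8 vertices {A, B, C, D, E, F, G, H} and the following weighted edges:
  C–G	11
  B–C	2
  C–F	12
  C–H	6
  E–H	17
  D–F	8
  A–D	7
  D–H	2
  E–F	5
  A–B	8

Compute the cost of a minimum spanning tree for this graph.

Kruskal's algorithm — process edges by increasing weight (ties by edge label):
B–C (2): add — endpoints in different components.
D–H (2): add — endpoints in different components.
E–F (5): add — endpoints in different components.
C–H (6): add — endpoints in different components.
A–D (7): add — endpoints in different components.
A–B (8): skip — A and B already connected.
D–F (8): add — endpoints in different components.
C–G (11): add — endpoints in different components.
MST edges: B–C, D–H, E–F, C–H, A–D, D–F, C–G; total weight 2+2+5+6+7+8+11 = 41.

41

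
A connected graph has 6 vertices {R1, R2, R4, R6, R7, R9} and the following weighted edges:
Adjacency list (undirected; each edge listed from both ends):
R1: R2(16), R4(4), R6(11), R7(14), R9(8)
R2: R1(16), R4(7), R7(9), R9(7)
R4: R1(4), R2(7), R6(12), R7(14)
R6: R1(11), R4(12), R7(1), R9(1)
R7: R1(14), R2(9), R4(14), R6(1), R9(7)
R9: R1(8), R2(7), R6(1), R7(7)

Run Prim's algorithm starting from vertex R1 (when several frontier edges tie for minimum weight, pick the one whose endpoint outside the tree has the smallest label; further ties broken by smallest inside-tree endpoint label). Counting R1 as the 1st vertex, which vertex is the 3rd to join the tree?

R2

Grow the tree from R1 using Prim:
Step 1: frontier [R1—R4 4, R1—R9 8, R1—R6 11, R1—R7 14, R1—R2 16] → take R1—R4 (4); add R4.
Step 2: frontier [R1—R9 8, R1—R6 11, R1—R7 14, R1—R2 16, R2—R4 7, R4—R6 12, R4—R7 14] → take R2—R4 (7); add R2.
Step 3: frontier [R1—R9 8, R1—R6 11, R1—R7 14, R2—R9 7, R2—R7 9, R4—R6 12, R4—R7 14] → take R2—R9 (7); add R9.
Step 4: frontier [R1—R6 11, R1—R7 14, R2—R7 9, R4—R6 12, R4—R7 14, R6—R9 1, R7—R9 7] → take R6—R9 (1); add R6.
Step 5: frontier [R1—R7 14, R2—R7 9, R4—R7 14, R6—R7 1, R7—R9 7] → take R6—R7 (1); add R7.
Vertex order: R1, R4, R2, R9, R6, R7. The 3rd vertex is R2.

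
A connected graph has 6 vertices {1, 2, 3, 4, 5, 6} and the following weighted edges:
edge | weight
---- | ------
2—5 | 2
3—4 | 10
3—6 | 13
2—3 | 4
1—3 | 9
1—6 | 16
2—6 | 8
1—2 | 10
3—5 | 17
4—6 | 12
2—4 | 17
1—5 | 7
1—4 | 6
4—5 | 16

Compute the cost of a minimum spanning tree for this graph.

Prim, starting at 2.
Step 1: cheapest edge leaving the tree is 2—5 (2); add 5.
Step 2: cheapest edge leaving the tree is 2—3 (4); add 3.
Step 3: cheapest edge leaving the tree is 1—5 (7); add 1.
Step 4: cheapest edge leaving the tree is 1—4 (6); add 4.
Step 5: cheapest edge leaving the tree is 2—6 (8); add 6.
MST edges: 2—5, 2—3, 1—5, 1—4, 2—6; total weight 2+4+7+6+8 = 27.

27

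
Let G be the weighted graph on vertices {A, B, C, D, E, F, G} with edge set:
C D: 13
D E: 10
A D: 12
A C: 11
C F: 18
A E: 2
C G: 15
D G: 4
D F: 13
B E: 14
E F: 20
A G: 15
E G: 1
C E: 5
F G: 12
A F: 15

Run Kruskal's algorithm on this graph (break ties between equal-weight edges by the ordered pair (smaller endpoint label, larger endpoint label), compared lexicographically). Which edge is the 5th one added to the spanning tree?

Kruskal's algorithm — process edges by increasing weight (ties by edge label):
E G (1): add. Components now {A} {B} {C} {D} {E,G} {F}
A E (2): add. Components now {A,E,G} {B} {C} {D} {F}
D G (4): add. Components now {A,D,E,G} {B} {C} {F}
C E (5): add. Components now {A,C,D,E,G} {B} {F}
D E (10): skip — D and E already connected.
A C (11): skip — A and C already connected.
A D (12): skip — A and D already connected.
F G (12): add. Components now {A,C,D,E,F,G} {B}
C D (13): skip — C and D already connected.
D F (13): skip — D and F already connected.
B E (14): add. Components now {A,B,C,D,E,F,G}
The 5th edge added is F G.

F-G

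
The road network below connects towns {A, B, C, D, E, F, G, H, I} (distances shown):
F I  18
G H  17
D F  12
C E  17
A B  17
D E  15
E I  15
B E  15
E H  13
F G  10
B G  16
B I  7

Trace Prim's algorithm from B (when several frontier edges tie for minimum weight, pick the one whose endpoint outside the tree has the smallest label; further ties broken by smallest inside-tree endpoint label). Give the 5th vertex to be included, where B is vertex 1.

D

Grow the tree from B using Prim:
Step 1: cheapest edge leaving the tree is B I (7); add I.
Step 2: cheapest edge leaving the tree is B E (15); add E.
Step 3: cheapest edge leaving the tree is E H (13); add H.
Step 4: cheapest edge leaving the tree is D E (15); add D.
Step 5: cheapest edge leaving the tree is D F (12); add F.
Step 6: cheapest edge leaving the tree is F G (10); add G.
Step 7: cheapest edge leaving the tree is A B (17); add A.
Step 8: cheapest edge leaving the tree is C E (17); add C.
Vertex order: B, I, E, H, D, F, G, A, C. The 5th vertex is D.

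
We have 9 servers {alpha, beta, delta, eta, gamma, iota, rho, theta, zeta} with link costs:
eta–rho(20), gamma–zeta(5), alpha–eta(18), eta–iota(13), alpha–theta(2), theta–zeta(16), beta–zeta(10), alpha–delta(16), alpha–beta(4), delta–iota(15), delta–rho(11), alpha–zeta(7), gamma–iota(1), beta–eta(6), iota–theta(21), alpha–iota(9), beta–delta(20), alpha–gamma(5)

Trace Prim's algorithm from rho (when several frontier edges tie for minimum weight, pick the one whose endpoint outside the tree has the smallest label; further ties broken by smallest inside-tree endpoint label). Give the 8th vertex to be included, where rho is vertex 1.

Grow the tree from rho using Prim:
Step 1: cheapest edge leaving the tree is delta–rho (11); add delta.
Step 2: cheapest edge leaving the tree is delta–iota (15); add iota.
Step 3: cheapest edge leaving the tree is gamma–iota (1); add gamma.
Step 4: cheapest edge leaving the tree is alpha–gamma (5); add alpha.
Step 5: cheapest edge leaving the tree is alpha–theta (2); add theta.
Step 6: cheapest edge leaving the tree is alpha–beta (4); add beta.
Step 7: cheapest edge leaving the tree is gamma–zeta (5); add zeta.
Step 8: cheapest edge leaving the tree is beta–eta (6); add eta.
Vertex order: rho, delta, iota, gamma, alpha, theta, beta, zeta, eta. The 8th vertex is zeta.

zeta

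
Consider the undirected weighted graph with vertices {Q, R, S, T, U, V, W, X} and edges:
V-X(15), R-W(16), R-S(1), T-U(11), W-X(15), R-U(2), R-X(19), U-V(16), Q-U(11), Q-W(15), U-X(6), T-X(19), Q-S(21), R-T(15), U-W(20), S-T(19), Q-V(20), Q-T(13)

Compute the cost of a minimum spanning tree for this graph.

61

Prim, starting at Q.
Step 1: cheapest edge leaving the tree is Q-U (11); add U.
Step 2: cheapest edge leaving the tree is R-U (2); add R.
Step 3: cheapest edge leaving the tree is R-S (1); add S.
Step 4: cheapest edge leaving the tree is U-X (6); add X.
Step 5: cheapest edge leaving the tree is T-U (11); add T.
Step 6: cheapest edge leaving the tree is V-X (15); add V.
Step 7: cheapest edge leaving the tree is Q-W (15); add W.
MST edges: Q-U, R-U, R-S, U-X, T-U, V-X, Q-W; total weight 11+2+1+6+11+15+15 = 61.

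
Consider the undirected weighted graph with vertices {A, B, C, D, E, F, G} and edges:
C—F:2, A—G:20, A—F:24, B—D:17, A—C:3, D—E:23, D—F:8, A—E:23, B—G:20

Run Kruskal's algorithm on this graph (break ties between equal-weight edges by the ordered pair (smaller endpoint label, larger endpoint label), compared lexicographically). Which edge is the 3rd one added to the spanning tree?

Sort edges by weight, then run Kruskal:
C—F (2): add. Components now {A} {B} {C,F} {D} {E} {G}
A—C (3): add. Components now {A,C,F} {B} {D} {E} {G}
D—F (8): add. Components now {A,C,D,F} {B} {E} {G}
B—D (17): add. Components now {A,B,C,D,F} {E} {G}
A—G (20): add. Components now {A,B,C,D,F,G} {E}
B—G (20): skip — B and G already connected.
A—E (23): add. Components now {A,B,C,D,E,F,G}
The 3rd edge added is D—F.

D-F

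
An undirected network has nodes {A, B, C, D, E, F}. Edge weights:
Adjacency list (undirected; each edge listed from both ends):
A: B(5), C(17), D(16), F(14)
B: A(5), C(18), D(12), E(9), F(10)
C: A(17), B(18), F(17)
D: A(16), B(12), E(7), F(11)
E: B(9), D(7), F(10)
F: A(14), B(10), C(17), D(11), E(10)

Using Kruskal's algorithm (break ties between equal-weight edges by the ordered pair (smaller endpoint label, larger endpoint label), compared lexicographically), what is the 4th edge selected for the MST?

B-F

Kruskal's algorithm — process edges by increasing weight (ties by edge label):
A—B (5): add — endpoints in different components.
D—E (7): add — endpoints in different components.
B—E (9): add — endpoints in different components.
B—F (10): add — endpoints in different components.
E—F (10): skip — E and F already connected.
D—F (11): skip — D and F already connected.
B—D (12): skip — B and D already connected.
A—F (14): skip — A and F already connected.
A—D (16): skip — A and D already connected.
A—C (17): add — endpoints in different components.
The 4th edge added is B—F.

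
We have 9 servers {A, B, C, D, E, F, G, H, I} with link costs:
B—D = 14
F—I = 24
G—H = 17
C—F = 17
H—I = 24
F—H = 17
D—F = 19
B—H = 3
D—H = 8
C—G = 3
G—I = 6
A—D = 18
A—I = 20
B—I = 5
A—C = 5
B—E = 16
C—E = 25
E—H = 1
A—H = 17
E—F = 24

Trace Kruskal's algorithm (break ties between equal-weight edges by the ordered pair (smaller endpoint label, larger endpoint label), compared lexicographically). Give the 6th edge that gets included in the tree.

Kruskal's algorithm — process edges by increasing weight (ties by edge label):
E—H (1): add — endpoints in different components.
B—H (3): add — endpoints in different components.
C—G (3): add — endpoints in different components.
A—C (5): add — endpoints in different components.
B—I (5): add — endpoints in different components.
G—I (6): add — endpoints in different components.
D—H (8): add — endpoints in different components.
B—D (14): skip — B and D already connected.
B—E (16): skip — B and E already connected.
A—H (17): skip — A and H already connected.
C—F (17): add — endpoints in different components.
The 6th edge added is G—I.

G-I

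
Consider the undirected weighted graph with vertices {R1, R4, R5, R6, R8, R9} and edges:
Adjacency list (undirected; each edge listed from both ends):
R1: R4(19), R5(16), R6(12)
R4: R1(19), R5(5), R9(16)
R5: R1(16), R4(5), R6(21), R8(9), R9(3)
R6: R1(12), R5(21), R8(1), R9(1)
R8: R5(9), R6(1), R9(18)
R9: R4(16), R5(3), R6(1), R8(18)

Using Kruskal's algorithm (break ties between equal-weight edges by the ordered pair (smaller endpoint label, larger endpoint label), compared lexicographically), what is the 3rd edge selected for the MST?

R5-R9

Kruskal's algorithm — process edges by increasing weight (ties by edge label):
R6 R8 (1): add — endpoints in different components.
R6 R9 (1): add — endpoints in different components.
R5 R9 (3): add — endpoints in different components.
R4 R5 (5): add — endpoints in different components.
R5 R8 (9): skip — R8 and R5 already connected.
R1 R6 (12): add — endpoints in different components.
The 3rd edge added is R5 R9.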